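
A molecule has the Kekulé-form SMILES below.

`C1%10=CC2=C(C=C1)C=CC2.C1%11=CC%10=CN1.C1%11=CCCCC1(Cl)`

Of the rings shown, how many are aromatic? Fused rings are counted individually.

The SMILES encodes a six-membered carbon ring with three alternating C=C double bonds, fused to a five-membered carbon ring containing one C=C double bond and one sp³ carbon; a five-membered ring of four carbons and one nitrogen bearing a hydrogen, with two C=C double bonds; a six-membered carbon ring with one C=C double bond.
The 6-membered ring has a continuous p-orbital overlap around the ring; 3 ring double bonds give 6 π electrons. That satisfies 4n+2 with n=1, so it is aromatic (benzene ring).
The 5-membered ring has one sp³ carbon, so it is not fully conjugated — not aromatic (cyclopentene ring).
The 5-membered ring with one N–H has a continuous p-orbital overlap around the ring; 2 ring double bonds (4 π electrons) plus a heteroatom lone pair (2) give 6 π electrons. 6 = 4(1)+2, so it is aromatic (pyrrole).
The second 6-membered ring has four sp³ carbons, so it is not fully conjugated — not aromatic (cyclohexene).
2 of the 4 rings are aromatic. Total: 2.

2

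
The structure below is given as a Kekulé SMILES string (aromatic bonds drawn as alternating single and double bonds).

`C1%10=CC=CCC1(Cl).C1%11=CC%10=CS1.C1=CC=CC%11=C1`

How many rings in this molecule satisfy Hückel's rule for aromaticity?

The SMILES encodes a six-membered carbon ring with two conjugated C=C double bonds and two sp³ carbons; a five-membered ring of four carbons and one sulfur, with two C=C double bonds; a six-membered carbon ring with three alternating C=C double bonds.
The 6-membered ring has two sp³ carbons, so it is not fully conjugated — not aromatic (1,3-cyclohexadiene).
The 5-membered ring with one sulfur is planar and fully conjugated; 2 ring double bonds (4 π electrons) plus a heteroatom lone pair (2) give 6 π electrons. That satisfies 4n+2 with n=1, so it is aromatic (thiophene).
The second 6-membered ring is fully conjugated (every ring atom contributes a p orbital); 3 ring double bonds give 6 π electrons. 6 = 4(1)+2, so it is aromatic (benzene).
2 of the 3 rings are aromatic. Total: 2.

2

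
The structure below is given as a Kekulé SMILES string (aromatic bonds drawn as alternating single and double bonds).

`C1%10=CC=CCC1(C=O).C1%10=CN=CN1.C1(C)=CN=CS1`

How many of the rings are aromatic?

The SMILES encodes a six-membered carbon ring with two conjugated C=C double bonds and two sp³ carbons; a five-membered ring with nitrogens at positions 1 and 3 (one bearing H, one in a C=N bond) and two double bonds; a five-membered ring with a sulfur at position 1 and a nitrogen at position 3 (in a C=N bond), with two double bonds.
The 6-membered ring has two sp³ carbons, so it is not fully conjugated — not aromatic (1,3-cyclohexadiene).
The 5-membered ring with two nitrogens (one N–H, one =N–) is planar and fully conjugated; 2 ring double bonds (4 π electrons) plus a heteroatom lone pair (2) give 6 π electrons. That satisfies 4n+2 with n=1, so it is aromatic (imidazole).
The 5-membered ring with one sulfur and one =N– is planar and fully conjugated; 2 ring double bonds (4 π electrons) plus a heteroatom lone pair (2) give 6 π electrons. Since 6 = 4n+2 (n=1), it is aromatic (thiazole).
2 of the 3 rings are aromatic. Total: 2.

2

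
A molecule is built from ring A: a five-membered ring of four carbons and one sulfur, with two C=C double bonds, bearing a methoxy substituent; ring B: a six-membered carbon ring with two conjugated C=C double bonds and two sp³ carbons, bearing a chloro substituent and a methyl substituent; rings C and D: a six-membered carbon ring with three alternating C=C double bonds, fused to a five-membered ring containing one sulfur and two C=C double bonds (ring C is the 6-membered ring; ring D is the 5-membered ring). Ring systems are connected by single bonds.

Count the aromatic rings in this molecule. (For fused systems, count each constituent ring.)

3

Ring A is planar and fully conjugated; 2 ring double bonds (4 π electrons) plus a heteroatom lone pair (2) give 6 π electrons. 6 = 4(1)+2, so ring A is aromatic (thiophene).
Ring B has two sp³ carbons, so it is not fully conjugated — not aromatic (1,3-cyclohexadiene).
Rings C and D form a fused bicyclic system (with one sulfur) with 9 sp² atoms and 10 π electrons from ring double bonds plus a heteroatom lone pair. 10 = 4(2)+2, so the system is aromatic and both rings count as aromatic (benzothiophene).
Aromatic: A, C, D. Total: 3.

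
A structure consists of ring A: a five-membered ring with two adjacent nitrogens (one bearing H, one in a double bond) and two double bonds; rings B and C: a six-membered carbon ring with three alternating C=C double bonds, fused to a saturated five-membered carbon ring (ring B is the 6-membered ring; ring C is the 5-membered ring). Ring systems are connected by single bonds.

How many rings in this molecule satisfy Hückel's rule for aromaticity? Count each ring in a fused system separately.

Ring A is planar and fully conjugated; 2 ring double bonds (4 π electrons) plus a heteroatom lone pair (2) give 6 π electrons. 6 = 4(1)+2, so ring A is aromatic (pyrazole).
Ring B has a continuous p-orbital overlap around the ring; 3 ring double bonds give 6 π electrons. 6 = 4(1)+2, so ring B is aromatic (benzene ring).
Ring C has three sp³ carbons, so it is not fully conjugated — not aromatic (cyclopentane ring).
Aromatic: A, B. Total: 2.

2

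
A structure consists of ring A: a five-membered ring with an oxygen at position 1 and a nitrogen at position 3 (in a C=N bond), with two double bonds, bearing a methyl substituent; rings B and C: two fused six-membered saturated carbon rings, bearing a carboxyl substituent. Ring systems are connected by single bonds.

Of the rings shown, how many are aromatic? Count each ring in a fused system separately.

1

Ring A is fully conjugated (every ring atom contributes a p orbital); 2 ring double bonds (4 π electrons) plus a heteroatom lone pair (2) give 6 π electrons. Since 6 = 4n+2 (n=1), ring A is aromatic (oxazole).
Ring B has only sp³ atoms, so it is not fully conjugated — not aromatic (cyclohexane ring).
Ring C has only sp³ atoms, so it is not fully conjugated — not aromatic (cyclohexane ring).
Aromatic: A. Total: 1.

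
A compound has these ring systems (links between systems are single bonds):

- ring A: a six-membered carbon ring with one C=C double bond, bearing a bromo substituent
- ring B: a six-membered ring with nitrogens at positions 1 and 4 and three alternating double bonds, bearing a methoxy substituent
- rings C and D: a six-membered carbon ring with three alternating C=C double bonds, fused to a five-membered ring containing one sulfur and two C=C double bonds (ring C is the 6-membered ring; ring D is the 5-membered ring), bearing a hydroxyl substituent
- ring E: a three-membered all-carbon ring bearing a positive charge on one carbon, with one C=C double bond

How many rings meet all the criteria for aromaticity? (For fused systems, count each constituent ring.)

Ring A has four sp³ carbons, so it is not fully conjugated — not aromatic (cyclohexene).
Ring B is fully conjugated (every ring atom contributes a p orbital); 3 ring double bonds give 6 π electrons. Since 6 = 4n+2 (n=1), ring B is aromatic (pyrazine).
Rings C and D form a fused bicyclic system (with one sulfur) with 9 sp² atoms and 10 π electrons from ring double bonds plus a heteroatom lone pair. 10 = 4(2)+2, so the system is aromatic and both rings count as aromatic (benzothiophene).
Ring E is planar and fully conjugated; 1 ring double bond (2 π electrons) plus the carbocation's empty p orbital (0, but keeps the ring conjugated) give 2 π electrons. That satisfies 4n+2 with n=0, so ring E is aromatic (cyclopropenyl cation).
Aromatic: B, C, D, E. Total: 4.

4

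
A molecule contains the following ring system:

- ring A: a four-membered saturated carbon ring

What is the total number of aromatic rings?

Ring A has only sp³ atoms, so it is not fully conjugated — not aromatic (cyclobutane).

0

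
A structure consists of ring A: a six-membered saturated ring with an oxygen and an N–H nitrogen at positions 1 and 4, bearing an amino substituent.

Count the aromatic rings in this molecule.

Ring A has only sp³ atoms, so it is not fully conjugated — not aromatic (morpholine).

0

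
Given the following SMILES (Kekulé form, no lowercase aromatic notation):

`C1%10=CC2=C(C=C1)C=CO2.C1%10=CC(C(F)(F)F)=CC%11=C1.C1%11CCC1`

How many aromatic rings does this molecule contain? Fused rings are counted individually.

3

The SMILES encodes a six-membered carbon ring with three alternating C=C double bonds, fused to a five-membered ring containing one oxygen and two C=C double bonds; a six-membered carbon ring with three alternating C=C double bonds; a four-membered saturated carbon ring.
The fused 6/5-membered bicyclic (with one oxygen) is a single π system with 9 sp² atoms and 10 π electrons from ring double bonds plus a heteroatom lone pair. 10 = 4(2)+2, so the system is aromatic and both rings count as aromatic (benzofuran).
The 6-membered ring is fully conjugated (every ring atom contributes a p orbital); 3 ring double bonds give 6 π electrons. 6 = 4(1)+2, so it is aromatic (benzene).
The 4-membered ring has only sp³ atoms, so it is not fully conjugated — not aromatic (cyclobutane).
3 of the 4 rings are aromatic. Total: 3.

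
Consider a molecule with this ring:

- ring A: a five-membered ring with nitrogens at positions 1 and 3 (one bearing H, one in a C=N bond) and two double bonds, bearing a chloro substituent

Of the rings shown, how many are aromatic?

1

Ring A is planar and fully conjugated; 2 ring double bonds (4 π electrons) plus a heteroatom lone pair (2) give 6 π electrons. 6 = 4(1)+2, so ring A is aromatic (imidazole).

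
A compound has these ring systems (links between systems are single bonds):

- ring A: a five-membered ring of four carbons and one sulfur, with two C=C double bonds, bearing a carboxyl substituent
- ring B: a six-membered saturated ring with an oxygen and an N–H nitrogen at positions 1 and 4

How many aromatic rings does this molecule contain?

Ring A is planar and fully conjugated; 2 ring double bonds (4 π electrons) plus a heteroatom lone pair (2) give 6 π electrons. 6 = 4(1)+2, so ring A is aromatic (thiophene).
Ring B has only sp³ atoms, so it is not fully conjugated — not aromatic (morpholine).
Aromatic: A. Total: 1.

1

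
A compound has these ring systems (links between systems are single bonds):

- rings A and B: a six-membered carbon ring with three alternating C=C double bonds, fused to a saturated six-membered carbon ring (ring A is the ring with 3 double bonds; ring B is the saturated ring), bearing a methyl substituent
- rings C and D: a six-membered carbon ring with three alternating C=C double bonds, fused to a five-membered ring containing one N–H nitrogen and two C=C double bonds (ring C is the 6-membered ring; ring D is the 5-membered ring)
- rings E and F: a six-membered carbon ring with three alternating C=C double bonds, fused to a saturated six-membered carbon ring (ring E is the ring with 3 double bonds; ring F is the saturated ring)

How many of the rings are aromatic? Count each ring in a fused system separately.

4

Ring A has a continuous p-orbital overlap around the ring; 3 ring double bonds give 6 π electrons. That satisfies 4n+2 with n=1, so ring A is aromatic (benzene ring).
Ring B has four sp³ carbons, so it is not fully conjugated — not aromatic (cyclohexane ring).
Rings C and D form a fused bicyclic system (with one N–H) with 9 sp² atoms and 10 π electrons from ring double bonds plus a heteroatom lone pair. 10 = 4(2)+2, so the system is aromatic and both rings count as aromatic (indole).
Ring E is fully conjugated (every ring atom contributes a p orbital); 3 ring double bonds give 6 π electrons. 6 = 4(1)+2, so ring E is aromatic (benzene ring).
Ring F has four sp³ carbons, so it is not fully conjugated — not aromatic (cyclohexane ring).
Aromatic: A, C, D, E. Total: 4.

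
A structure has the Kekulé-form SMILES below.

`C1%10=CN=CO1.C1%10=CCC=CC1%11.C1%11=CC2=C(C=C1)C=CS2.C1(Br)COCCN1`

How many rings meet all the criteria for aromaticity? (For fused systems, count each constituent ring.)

The SMILES encodes a five-membered ring with an oxygen at position 1 and a nitrogen at position 3 (in a C=N bond), with two double bonds; a six-membered carbon ring with two isolated C=C double bonds and two sp³ carbons; a six-membered carbon ring with three alternating C=C double bonds, fused to a five-membered ring containing one sulfur and two C=C double bonds; a six-membered saturated ring with an oxygen and an N–H nitrogen at positions 1 and 4.
The 5-membered ring with one oxygen and one =N– is fully conjugated (every ring atom contributes a p orbital); 2 ring double bonds (4 π electrons) plus a heteroatom lone pair (2) give 6 π electrons. 6 = 4(1)+2, so it is aromatic (oxazole).
The 6-membered ring has two sp³ carbons, so it is not fully conjugated — not aromatic (1,4-cyclohexadiene).
The fused 6/5-membered bicyclic (with one sulfur) is a single π system with 9 sp² atoms and 10 π electrons from ring double bonds plus a heteroatom lone pair. 10 = 4(2)+2, so the system is aromatic and both rings count as aromatic (benzothiophene).
The 6-membered ring with one oxygen and one N–H (1,4) has only sp³ atoms, so it is not fully conjugated — not aromatic (morpholine).
3 of the 5 rings are aromatic. Total: 3.

3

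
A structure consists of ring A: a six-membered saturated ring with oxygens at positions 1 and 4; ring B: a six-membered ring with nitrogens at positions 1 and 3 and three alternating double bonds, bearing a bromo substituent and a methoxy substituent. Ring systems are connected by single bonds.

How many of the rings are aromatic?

Ring A has only sp³ atoms, so it is not fully conjugated — not aromatic (1,4-dioxane).
Ring B has a continuous p-orbital overlap around the ring; 3 ring double bonds give 6 π electrons. 6 = 4(1)+2, so ring B is aromatic (pyrimidine).
Aromatic: B. Total: 1.

1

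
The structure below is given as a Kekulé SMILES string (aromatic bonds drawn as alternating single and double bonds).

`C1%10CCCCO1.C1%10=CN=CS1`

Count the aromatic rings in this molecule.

The SMILES encodes a six-membered saturated ring of five carbons and one oxygen; a five-membered ring with a sulfur at position 1 and a nitrogen at position 3 (in a C=N bond), with two double bonds.
The 6-membered ring with one oxygen has only sp³ atoms, so it is not fully conjugated — not aromatic (tetrahydropyran).
The 5-membered ring with one sulfur and one =N– is planar and fully conjugated; 2 ring double bonds (4 π electrons) plus a heteroatom lone pair (2) give 6 π electrons. That satisfies 4n+2 with n=1, so it is aromatic (thiazole).
1 of the 2 rings is aromatic. Total: 1.

1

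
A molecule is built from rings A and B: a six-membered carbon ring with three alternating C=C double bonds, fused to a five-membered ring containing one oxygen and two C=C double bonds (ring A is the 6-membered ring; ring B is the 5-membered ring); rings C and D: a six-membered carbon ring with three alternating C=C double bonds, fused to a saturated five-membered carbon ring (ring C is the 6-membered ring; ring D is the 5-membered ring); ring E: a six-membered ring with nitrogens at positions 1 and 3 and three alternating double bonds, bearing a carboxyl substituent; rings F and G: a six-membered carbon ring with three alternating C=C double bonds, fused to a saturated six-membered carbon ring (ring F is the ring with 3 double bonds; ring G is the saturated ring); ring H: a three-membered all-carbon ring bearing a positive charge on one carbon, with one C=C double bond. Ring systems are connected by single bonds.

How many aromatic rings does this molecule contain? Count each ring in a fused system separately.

Rings A and B form a fused bicyclic system (with one oxygen) with 9 sp² atoms and 10 π electrons from ring double bonds plus a heteroatom lone pair. 10 = 4(2)+2, so the system is aromatic and both rings count as aromatic (benzofuran).
Ring C has a continuous p-orbital overlap around the ring; 3 ring double bonds give 6 π electrons. 6 = 4(1)+2, so ring C is aromatic (benzene ring).
Ring D has three sp³ carbons, so it is not fully conjugated — not aromatic (cyclopentane ring).
Ring E has a continuous p-orbital overlap around the ring; 3 ring double bonds give 6 π electrons. Since 6 = 4n+2 (n=1), ring E is aromatic (pyrimidine).
Ring F is fully conjugated (every ring atom contributes a p orbital); 3 ring double bonds give 6 π electrons. That satisfies 4n+2 with n=1, so ring F is aromatic (benzene ring).
Ring G has four sp³ carbons, so it is not fully conjugated — not aromatic (cyclohexane ring).
Ring H is fully conjugated (every ring atom contributes a p orbital); 1 ring double bond (2 π electrons) plus the carbocation's empty p orbital (0, but keeps the ring conjugated) give 2 π electrons. 2 = 4(0)+2, so ring H is aromatic (cyclopropenyl cation).
Aromatic: A, B, C, E, F, H. Total: 6.

6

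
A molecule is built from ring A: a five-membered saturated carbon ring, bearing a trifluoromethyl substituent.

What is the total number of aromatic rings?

Ring A has only sp³ atoms, so it is not fully conjugated — not aromatic (cyclopentane).

0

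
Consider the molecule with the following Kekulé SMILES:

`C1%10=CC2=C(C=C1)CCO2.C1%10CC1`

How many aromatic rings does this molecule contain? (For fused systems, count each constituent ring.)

The SMILES encodes a six-membered carbon ring with three alternating C=C double bonds, fused to a five-membered ring containing one oxygen and two sp³ carbons; a three-membered saturated carbon ring.
The 6-membered ring is fully conjugated (every ring atom contributes a p orbital); 3 ring double bonds give 6 π electrons. Since 6 = 4n+2 (n=1), it is aromatic (benzene ring).
The 5-membered ring with one oxygen has two sp³ carbons, so it is not fully conjugated — not aromatic (oxolane ring).
The 3-membered ring has only sp³ atoms, so it is not fully conjugated — not aromatic (cyclopropane).
1 of the 3 rings is aromatic. Total: 1.

1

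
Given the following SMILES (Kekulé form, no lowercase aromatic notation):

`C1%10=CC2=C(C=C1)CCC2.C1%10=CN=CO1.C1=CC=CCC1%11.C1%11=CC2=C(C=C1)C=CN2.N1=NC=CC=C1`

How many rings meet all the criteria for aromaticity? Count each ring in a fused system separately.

5

The SMILES encodes a six-membered carbon ring with three alternating C=C double bonds, fused to a saturated five-membered carbon ring; a five-membered ring with an oxygen at position 1 and a nitrogen at position 3 (in a C=N bond), with two double bonds; a six-membered carbon ring with two conjugated C=C double bonds and two sp³ carbons; a six-membered carbon ring with three alternating C=C double bonds, fused to a five-membered ring containing one N–H nitrogen and two C=C double bonds; a six-membered ring with two adjacent nitrogens and three alternating double bonds.
The 6-membered ring is planar and fully conjugated; 3 ring double bonds give 6 π electrons. 6 = 4(1)+2, so it is aromatic (benzene ring).
The 5-membered ring has three sp³ carbons, so it is not fully conjugated — not aromatic (cyclopentane ring).
The 5-membered ring with one oxygen and one =N– is planar and fully conjugated; 2 ring double bonds (4 π electrons) plus a heteroatom lone pair (2) give 6 π electrons. That satisfies 4n+2 with n=1, so it is aromatic (oxazole).
The second 6-membered ring has two sp³ carbons, so it is not fully conjugated — not aromatic (1,3-cyclohexadiene).
The fused 6/5-membered bicyclic (with one N–H) is a single π system with 9 sp² atoms and 10 π electrons from ring double bonds plus a heteroatom lone pair. 10 = 4(2)+2, so the system is aromatic and both rings count as aromatic (indole).
The 6-membered ring with two nitrogens (1,2) is fully conjugated (every ring atom contributes a p orbital); 3 ring double bonds give 6 π electrons. That satisfies 4n+2 with n=1, so it is aromatic (pyridazine).
5 of the 7 rings are aromatic. Total: 5.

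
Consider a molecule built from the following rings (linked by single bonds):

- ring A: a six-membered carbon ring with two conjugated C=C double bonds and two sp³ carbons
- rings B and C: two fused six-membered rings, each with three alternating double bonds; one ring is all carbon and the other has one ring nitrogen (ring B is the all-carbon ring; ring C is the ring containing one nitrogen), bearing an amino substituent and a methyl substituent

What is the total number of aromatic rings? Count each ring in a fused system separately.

2

Ring A has two sp³ carbons, so it is not fully conjugated — not aromatic (1,3-cyclohexadiene).
Rings B and C form a fused bicyclic system (with one nitrogen) with 10 sp² atoms and 10 π electrons from ring double bonds. 10 = 4(2)+2, so the system is aromatic and both rings count as aromatic (quinoline).
Aromatic: B, C. Total: 2.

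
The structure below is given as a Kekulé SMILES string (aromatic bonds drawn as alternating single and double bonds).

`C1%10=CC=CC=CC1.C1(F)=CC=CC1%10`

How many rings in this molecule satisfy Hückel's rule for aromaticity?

0

The SMILES encodes a seven-membered carbon ring with three C=C double bonds and one sp³ carbon; a five-membered carbon ring with two conjugated C=C double bonds and one sp³ carbon.
The 7-membered ring has one sp³ carbon, so it is not fully conjugated — not aromatic (cycloheptatriene).
The 5-membered ring has one sp³ carbon, so it is not fully conjugated — not aromatic (cyclopentadiene).
None of the rings are aromatic. Total: 0.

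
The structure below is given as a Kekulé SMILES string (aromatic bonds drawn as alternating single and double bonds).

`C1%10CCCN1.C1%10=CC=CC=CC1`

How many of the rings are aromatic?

0

The SMILES encodes a five-membered saturated ring of four carbons and one N–H nitrogen; a seven-membered carbon ring with three C=C double bonds and one sp³ carbon.
The 5-membered ring with one N–H has only sp³ atoms, so it is not fully conjugated — not aromatic (pyrrolidine).
The 7-membered ring has one sp³ carbon, so it is not fully conjugated — not aromatic (cycloheptatriene).
None of the rings are aromatic. Total: 0.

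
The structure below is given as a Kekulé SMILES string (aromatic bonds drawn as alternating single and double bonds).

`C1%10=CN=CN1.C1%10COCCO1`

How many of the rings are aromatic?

The SMILES encodes a five-membered ring with nitrogens at positions 1 and 3 (one bearing H, one in a C=N bond) and two double bonds; a six-membered saturated ring with oxygens at positions 1 and 4.
The 5-membered ring with two nitrogens (one N–H, one =N–) is planar and fully conjugated; 2 ring double bonds (4 π electrons) plus a heteroatom lone pair (2) give 6 π electrons. That satisfies 4n+2 with n=1, so it is aromatic (imidazole).
The 6-membered ring with two oxygens (1,4) has only sp³ atoms, so it is not fully conjugated — not aromatic (1,4-dioxane).
1 of the 2 rings is aromatic. Total: 1.

1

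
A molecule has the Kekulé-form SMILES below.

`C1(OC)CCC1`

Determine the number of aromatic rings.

0

The SMILES encodes a four-membered saturated carbon ring.
The 4-membered ring has only sp³ atoms, so it is not fully conjugated — not aromatic (cyclobutane).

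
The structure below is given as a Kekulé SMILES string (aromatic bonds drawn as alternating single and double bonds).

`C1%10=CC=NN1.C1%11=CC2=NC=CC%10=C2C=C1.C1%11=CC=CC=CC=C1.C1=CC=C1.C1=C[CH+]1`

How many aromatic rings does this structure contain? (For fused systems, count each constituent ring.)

4

The SMILES encodes a five-membered ring with two adjacent nitrogens (one bearing H, one in a double bond) and two double bonds; two fused six-membered rings, each with three alternating double bonds; one ring is all carbon and the other has one ring nitrogen; an eight-membered carbon ring with four alternating C=C double bonds; a four-membered carbon ring with two alternating C=C double bonds; a three-membered all-carbon ring bearing a positive charge on one carbon, with one C=C double bond.
The 5-membered ring with two adjacent nitrogens (one N–H, one =N–) is fully conjugated (every ring atom contributes a p orbital); 2 ring double bonds (4 π electrons) plus a heteroatom lone pair (2) give 6 π electrons. 6 = 4(1)+2, so it is aromatic (pyrazole).
The fused 6/6-membered bicyclic (with one nitrogen) is a single π system with 10 sp² atoms and 10 π electrons from ring double bonds. 10 = 4(2)+2, so the system is aromatic and both rings count as aromatic (quinoline).
The 8-membered ring has only sp² ring atoms; a planar conformation would have a fully conjugated π system of 8 electrons. But 8 = 4(2), which is 4n not 4n+2, so it is not aromatic (cyclooctatetraene) — cyclooctatetraene distorts into a non-planar tub to avoid antiaromaticity.
The 4-membered ring has only sp² ring atoms; a planar conformation would have a fully conjugated π system of 4 electrons. But 4 = 4(1), which is 4n not 4n+2, so it is not aromatic (cyclobutadiene) — cyclobutadiene is antiaromatic and distorts to a rectangle.
The 3-membered ring is planar and fully conjugated; 1 ring double bond (2 π electrons) plus the carbocation's empty p orbital (0, but keeps the ring conjugated) give 2 π electrons. 2 = 4(0)+2, so it is aromatic (cyclopropenyl cation).
4 of the 6 rings are aromatic. Total: 4.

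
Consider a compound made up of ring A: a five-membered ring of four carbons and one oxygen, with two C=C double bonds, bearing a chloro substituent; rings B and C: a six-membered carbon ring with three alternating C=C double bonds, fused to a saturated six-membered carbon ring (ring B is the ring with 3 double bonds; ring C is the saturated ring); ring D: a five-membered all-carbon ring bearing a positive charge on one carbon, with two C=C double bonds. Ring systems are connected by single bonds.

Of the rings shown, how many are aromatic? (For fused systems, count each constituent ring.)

2

Ring A is planar and fully conjugated; 2 ring double bonds (4 π electrons) plus a heteroatom lone pair (2) give 6 π electrons. 6 = 4(1)+2, so ring A is aromatic (furan).
Ring B is planar and fully conjugated; 3 ring double bonds give 6 π electrons. That satisfies 4n+2 with n=1, so ring B is aromatic (benzene ring).
Ring C has four sp³ carbons, so it is not fully conjugated — not aromatic (cyclohexane ring).
Ring D has only sp² ring atoms; a planar conformation would have a fully conjugated π system of 4 electrons. But 4 = 4(1), which is 4n not 4n+2, so ring D is not aromatic (cyclopentadienyl cation).
Aromatic: A, B. Total: 2.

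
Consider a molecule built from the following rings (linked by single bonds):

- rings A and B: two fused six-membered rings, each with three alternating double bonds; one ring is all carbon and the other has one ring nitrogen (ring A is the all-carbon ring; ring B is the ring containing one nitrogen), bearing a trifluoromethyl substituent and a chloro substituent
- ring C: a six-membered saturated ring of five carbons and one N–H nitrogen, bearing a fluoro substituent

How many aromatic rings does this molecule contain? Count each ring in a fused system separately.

Rings A and B form a fused bicyclic system (with one nitrogen) with 10 sp² atoms and 10 π electrons from ring double bonds. 10 = 4(2)+2, so the system is aromatic and both rings count as aromatic (quinoline).
Ring C has only sp³ atoms, so it is not fully conjugated — not aromatic (piperidine).
Aromatic: A, B. Total: 2.

2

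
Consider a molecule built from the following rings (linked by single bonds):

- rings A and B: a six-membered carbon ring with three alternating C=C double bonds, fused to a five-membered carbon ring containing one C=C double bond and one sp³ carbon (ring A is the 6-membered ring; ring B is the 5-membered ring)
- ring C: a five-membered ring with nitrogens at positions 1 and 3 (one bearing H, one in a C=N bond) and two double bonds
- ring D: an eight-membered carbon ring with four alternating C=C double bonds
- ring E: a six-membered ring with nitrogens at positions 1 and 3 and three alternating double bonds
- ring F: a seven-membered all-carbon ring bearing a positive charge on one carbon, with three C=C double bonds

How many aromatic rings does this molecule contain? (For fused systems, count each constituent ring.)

Ring A is planar and fully conjugated; 3 ring double bonds give 6 π electrons. 6 = 4(1)+2, so ring A is aromatic (benzene ring).
Ring B has one sp³ carbon, so it is not fully conjugated — not aromatic (cyclopentene ring).
Ring C is planar and fully conjugated; 2 ring double bonds (4 π electrons) plus a heteroatom lone pair (2) give 6 π electrons. Since 6 = 4n+2 (n=1), ring C is aromatic (imidazole).
Ring D has only sp² ring atoms; a planar conformation would have a fully conjugated π system of 8 electrons. But 8 = 4(2), which is 4n not 4n+2, so ring D is not aromatic (cyclooctatetraene) — cyclooctatetraene distorts into a non-planar tub to avoid antiaromaticity.
Ring E has a continuous p-orbital overlap around the ring; 3 ring double bonds give 6 π electrons. That satisfies 4n+2 with n=1, so ring E is aromatic (pyrimidine).
Ring F has a continuous p-orbital overlap around the ring; 3 ring double bonds (6 π electrons) plus the carbocation's empty p orbital (0, but keeps the ring conjugated) give 6 π electrons. 6 = 4(1)+2, so ring F is aromatic (tropylium cation).
Aromatic: A, C, E, F. Total: 4.

4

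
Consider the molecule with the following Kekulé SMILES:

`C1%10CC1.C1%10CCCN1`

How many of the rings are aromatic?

0

The SMILES encodes a three-membered saturated carbon ring; a five-membered saturated ring of four carbons and one N–H nitrogen.
The 3-membered ring has only sp³ atoms, so it is not fully conjugated — not aromatic (cyclopropane).
The 5-membered ring with one N–H has only sp³ atoms, so it is not fully conjugated — not aromatic (pyrrolidine).
None of the rings are aromatic. Total: 0.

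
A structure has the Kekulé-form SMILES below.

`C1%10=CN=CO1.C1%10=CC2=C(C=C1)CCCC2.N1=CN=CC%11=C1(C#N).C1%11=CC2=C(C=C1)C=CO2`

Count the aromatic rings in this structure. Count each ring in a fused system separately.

5

The SMILES encodes a five-membered ring with an oxygen at position 1 and a nitrogen at position 3 (in a C=N bond), with two double bonds; a six-membered carbon ring with three alternating C=C double bonds, fused to a saturated six-membered carbon ring; a six-membered ring with nitrogens at positions 1 and 3 and three alternating double bonds; a six-membered carbon ring with three alternating C=C double bonds, fused to a five-membered ring containing one oxygen and two C=C double bonds.
The 5-membered ring with one oxygen and one =N– is planar and fully conjugated; 2 ring double bonds (4 π electrons) plus a heteroatom lone pair (2) give 6 π electrons. That satisfies 4n+2 with n=1, so it is aromatic (oxazole).
The 6-membered ring is planar and fully conjugated; 3 ring double bonds give 6 π electrons. Since 6 = 4n+2 (n=1), it is aromatic (benzene ring).
The second 6-membered ring has four sp³ carbons, so it is not fully conjugated — not aromatic (cyclohexane ring).
The 6-membered ring with two nitrogens (1,3) is planar and fully conjugated; 3 ring double bonds give 6 π electrons. Since 6 = 4n+2 (n=1), it is aromatic (pyrimidine).
The fused 6/5-membered bicyclic (with one oxygen) is a single π system with 9 sp² atoms and 10 π electrons from ring double bonds plus a heteroatom lone pair. 10 = 4(2)+2, so the system is aromatic and both rings count as aromatic (benzofuran).
5 of the 6 rings are aromatic. Total: 5.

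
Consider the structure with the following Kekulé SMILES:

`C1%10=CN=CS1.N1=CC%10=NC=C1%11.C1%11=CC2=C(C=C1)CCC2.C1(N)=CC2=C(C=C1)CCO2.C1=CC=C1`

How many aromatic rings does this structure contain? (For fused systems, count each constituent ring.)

4

The SMILES encodes a five-membered ring with a sulfur at position 1 and a nitrogen at position 3 (in a C=N bond), with two double bonds; a six-membered ring with nitrogens at positions 1 and 4 and three alternating double bonds; a six-membered carbon ring with three alternating C=C double bonds, fused to a saturated five-membered carbon ring; a six-membered carbon ring with three alternating C=C double bonds, fused to a five-membered ring containing one oxygen and two sp³ carbons; a four-membered carbon ring with two alternating C=C double bonds.
The 5-membered ring with one sulfur and one =N– is fully conjugated (every ring atom contributes a p orbital); 2 ring double bonds (4 π electrons) plus a heteroatom lone pair (2) give 6 π electrons. That satisfies 4n+2 with n=1, so it is aromatic (thiazole).
The 6-membered ring with two nitrogens (1,4) is fully conjugated (every ring atom contributes a p orbital); 3 ring double bonds give 6 π electrons. 6 = 4(1)+2, so it is aromatic (pyrazine).
The 6-membered ring has a continuous p-orbital overlap around the ring; 3 ring double bonds give 6 π electrons. Since 6 = 4n+2 (n=1), it is aromatic (benzene ring).
The 5-membered ring has three sp³ carbons, so it is not fully conjugated — not aromatic (cyclopentane ring).
The second 6-membered ring is planar and fully conjugated; 3 ring double bonds give 6 π electrons. Since 6 = 4n+2 (n=1), it is aromatic (benzene ring).
The 5-membered ring with one oxygen has two sp³ carbons, so it is not fully conjugated — not aromatic (oxolane ring).
The 4-membered ring has only sp² ring atoms; a planar conformation would have a fully conjugated π system of 4 electrons. But 4 = 4(1), which is 4n not 4n+2, so it is not aromatic (cyclobutadiene) — cyclobutadiene is antiaromatic and distorts to a rectangle.
4 of the 7 rings are aromatic. Total: 4.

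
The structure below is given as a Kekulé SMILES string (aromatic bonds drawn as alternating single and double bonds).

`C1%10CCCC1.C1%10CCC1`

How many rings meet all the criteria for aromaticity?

The SMILES encodes a five-membered saturated carbon ring; a four-membered saturated carbon ring.
The 5-membered ring has only sp³ atoms, so it is not fully conjugated — not aromatic (cyclopentane).
The 4-membered ring has only sp³ atoms, so it is not fully conjugated — not aromatic (cyclobutane).
None of the rings are aromatic. Total: 0.

0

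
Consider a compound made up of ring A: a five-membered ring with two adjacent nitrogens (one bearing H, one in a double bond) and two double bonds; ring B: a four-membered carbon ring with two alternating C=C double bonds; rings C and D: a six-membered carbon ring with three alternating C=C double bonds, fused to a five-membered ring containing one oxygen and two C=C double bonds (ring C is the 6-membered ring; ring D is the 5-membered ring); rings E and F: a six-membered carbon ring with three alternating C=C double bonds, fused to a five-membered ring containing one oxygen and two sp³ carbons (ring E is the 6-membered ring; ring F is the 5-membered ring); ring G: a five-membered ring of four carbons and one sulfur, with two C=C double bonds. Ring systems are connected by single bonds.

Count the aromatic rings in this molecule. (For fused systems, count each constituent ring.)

5

Ring A is planar and fully conjugated; 2 ring double bonds (4 π electrons) plus a heteroatom lone pair (2) give 6 π electrons. 6 = 4(1)+2, so ring A is aromatic (pyrazole).
Ring B has only sp² ring atoms; a planar conformation would have a fully conjugated π system of 4 electrons. But 4 = 4(1), which is 4n not 4n+2, so ring B is not aromatic (cyclobutadiene) — cyclobutadiene is antiaromatic and distorts to a rectangle.
Rings C and D form a fused bicyclic system (with one oxygen) with 9 sp² atoms and 10 π electrons from ring double bonds plus a heteroatom lone pair. 10 = 4(2)+2, so the system is aromatic and both rings count as aromatic (benzofuran).
Ring E has a continuous p-orbital overlap around the ring; 3 ring double bonds give 6 π electrons. Since 6 = 4n+2 (n=1), ring E is aromatic (benzene ring).
Ring F has two sp³ carbons, so it is not fully conjugated — not aromatic (oxolane ring).
Ring G has a continuous p-orbital overlap around the ring; 2 ring double bonds (4 π electrons) plus a heteroatom lone pair (2) give 6 π electrons. 6 = 4(1)+2, so ring G is aromatic (thiophene).
Aromatic: A, C, D, E, G. Total: 5.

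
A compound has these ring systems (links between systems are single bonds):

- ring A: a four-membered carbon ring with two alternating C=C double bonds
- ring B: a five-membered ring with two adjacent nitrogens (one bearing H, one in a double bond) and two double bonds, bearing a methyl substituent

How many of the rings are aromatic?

1

Ring A has only sp² ring atoms; a planar conformation would have a fully conjugated π system of 4 electrons. But 4 = 4(1), which is 4n not 4n+2, so ring A is not aromatic (cyclobutadiene) — cyclobutadiene is antiaromatic and distorts to a rectangle.
Ring B has a continuous p-orbital overlap around the ring; 2 ring double bonds (4 π electrons) plus a heteroatom lone pair (2) give 6 π electrons. That satisfies 4n+2 with n=1, so ring B is aromatic (pyrazole).
Aromatic: B. Total: 1.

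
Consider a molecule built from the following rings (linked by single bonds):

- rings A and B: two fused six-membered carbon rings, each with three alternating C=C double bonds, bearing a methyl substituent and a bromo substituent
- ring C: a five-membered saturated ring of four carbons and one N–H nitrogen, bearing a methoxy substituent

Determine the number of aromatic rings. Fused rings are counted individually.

Rings A and B form a fused bicyclic system with 10 sp² atoms and 10 π electrons from ring double bonds. 10 = 4(2)+2, so the system is aromatic and both rings count as aromatic (naphthalene).
Ring C has only sp³ atoms, so it is not fully conjugated — not aromatic (pyrrolidine).
Aromatic: A, B. Total: 2.

2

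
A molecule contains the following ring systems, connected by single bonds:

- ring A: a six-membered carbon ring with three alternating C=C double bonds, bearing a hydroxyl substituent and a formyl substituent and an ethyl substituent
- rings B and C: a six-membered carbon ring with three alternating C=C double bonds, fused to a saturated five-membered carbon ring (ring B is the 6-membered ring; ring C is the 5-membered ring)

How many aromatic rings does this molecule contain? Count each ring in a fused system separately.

Ring A is fully conjugated (every ring atom contributes a p orbital); 3 ring double bonds give 6 π electrons. 6 = 4(1)+2, so ring A is aromatic (benzene).
Ring B is fully conjugated (every ring atom contributes a p orbital); 3 ring double bonds give 6 π electrons. 6 = 4(1)+2, so ring B is aromatic (benzene ring).
Ring C has three sp³ carbons, so it is not fully conjugated — not aromatic (cyclopentane ring).
Aromatic: A, B. Total: 2.

2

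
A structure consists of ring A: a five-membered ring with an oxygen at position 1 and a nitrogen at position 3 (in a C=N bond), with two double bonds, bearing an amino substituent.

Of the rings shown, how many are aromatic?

1

Ring A has a continuous p-orbital overlap around the ring; 2 ring double bonds (4 π electrons) plus a heteroatom lone pair (2) give 6 π electrons. 6 = 4(1)+2, so ring A is aromatic (oxazole).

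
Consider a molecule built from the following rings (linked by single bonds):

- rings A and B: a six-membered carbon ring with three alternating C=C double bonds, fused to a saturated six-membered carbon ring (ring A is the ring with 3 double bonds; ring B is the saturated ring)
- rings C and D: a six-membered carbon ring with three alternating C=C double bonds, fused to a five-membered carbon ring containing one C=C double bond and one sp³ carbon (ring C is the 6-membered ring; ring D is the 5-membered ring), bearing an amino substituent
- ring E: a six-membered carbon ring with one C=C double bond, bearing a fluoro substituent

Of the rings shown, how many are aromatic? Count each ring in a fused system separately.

Ring A is fully conjugated (every ring atom contributes a p orbital); 3 ring double bonds give 6 π electrons. Since 6 = 4n+2 (n=1), ring A is aromatic (benzene ring).
Ring B has four sp³ carbons, so it is not fully conjugated — not aromatic (cyclohexane ring).
Ring C has a continuous p-orbital overlap around the ring; 3 ring double bonds give 6 π electrons. 6 = 4(1)+2, so ring C is aromatic (benzene ring).
Ring D has one sp³ carbon, so it is not fully conjugated — not aromatic (cyclopentene ring).
Ring E has four sp³ carbons, so it is not fully conjugated — not aromatic (cyclohexene).
Aromatic: A, C. Total: 2.

2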